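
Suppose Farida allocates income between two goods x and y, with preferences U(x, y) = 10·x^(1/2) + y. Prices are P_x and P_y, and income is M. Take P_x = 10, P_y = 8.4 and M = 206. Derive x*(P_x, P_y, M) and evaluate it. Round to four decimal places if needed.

x* = 17.64

Utility is quasi-linear in y; the FOC for x is 5/√x = P_x/P_y.
Solve: √x = 5·P_y/P_x, so x*(P_x,P_y) = (5·P_y/P_x)², and y* = (M − P_x·x*)/P_y.
Plugging in: x* = (5·8.4/10)² = 17.64.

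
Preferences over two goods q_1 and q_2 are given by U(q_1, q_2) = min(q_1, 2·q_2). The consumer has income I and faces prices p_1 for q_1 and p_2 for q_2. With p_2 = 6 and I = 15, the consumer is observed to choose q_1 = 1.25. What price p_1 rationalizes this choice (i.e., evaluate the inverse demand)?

Leontief preferences: the optimum is at the kink where q_1/2 = q_2/1, i.e. q_2 = (1/2)·q_1.
Budget: p_1·q_1 + p_2·(1/2)·q_1 = I, so (2·p_1 + p_2)·q_1 = 2·I.
Demand: q_1*(p_1,p_2,I) = 2·I/(2·p_1 + p_2), q_2* = I/(2·p_1 + p_2).
Set q_1* = 1.25 in the demand function and solve for p_1: p_1 = 9.

p_1 = 9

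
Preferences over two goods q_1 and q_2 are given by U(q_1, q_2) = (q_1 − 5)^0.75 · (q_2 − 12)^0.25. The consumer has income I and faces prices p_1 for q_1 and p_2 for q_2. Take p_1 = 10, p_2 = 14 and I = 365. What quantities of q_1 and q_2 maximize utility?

This is Cobb-Douglas in (q_1−5, q_2−12): tangency gives 0.75·p_2·(q_2−12) = 0.25·p_1·(q_1−5).
Substituting into the budget: q_1* = 5 + 0.75·(I − 5·p_1 − 12·p_2)/p_1, and q_2* = 12 + 0.25·(…)/p_2.
Discretionary income = 365 − 5·10 − 12·14 = 147; q_1* = 5 + 0.75·147/10 = 16.025; q_2* = 12 + 0.25·147/14 = 14.625.

q_1* = 16.025, q_2* = 14.625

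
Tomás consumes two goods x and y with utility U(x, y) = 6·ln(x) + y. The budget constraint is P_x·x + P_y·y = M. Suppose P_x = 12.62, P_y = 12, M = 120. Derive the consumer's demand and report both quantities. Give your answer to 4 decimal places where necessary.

x* = 5.7052, y* = 4

Set MRS = P_x/P_y: (6/x)/1 = P_x/P_y.
So x*(P_x,P_y) = 6·P_y/P_x, independent of income; and y* = (M − 6·P_y)/P_y.
At the given prices: x* = 6·12/12.62 = 5.7052, and y* = 4.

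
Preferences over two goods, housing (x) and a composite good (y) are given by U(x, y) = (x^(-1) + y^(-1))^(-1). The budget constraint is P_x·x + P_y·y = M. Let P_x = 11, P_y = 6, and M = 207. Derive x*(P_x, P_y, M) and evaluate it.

x* = 10.8241

Numerically y/x = 1.354006, so x* = 207/(11 + 6·1.354006) = 10.8241.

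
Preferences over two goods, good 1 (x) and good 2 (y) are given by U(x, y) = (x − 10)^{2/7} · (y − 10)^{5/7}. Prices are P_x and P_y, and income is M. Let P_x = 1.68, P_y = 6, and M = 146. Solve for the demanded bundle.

x* = 21.7687, y* = 18.2381

This is Cobb-Douglas in (x−10, y−10): tangency gives 2/7·P_y·(y−10) = 5/7·P_x·(x−10).
After buying the subsistence bundle (10, 10), a share 2/7 of the remaining income goes to x: x* = 10 + 2/7·(M − 10P_x − 10P_y)/P_x.
Discretionary income = 146 − 10·1.68 − 10·6 = 69.2; x* = 10 + 2/7·69.2/1.68 = 21.7687; y* = 10 + 5/7·69.2/6 = 18.2381.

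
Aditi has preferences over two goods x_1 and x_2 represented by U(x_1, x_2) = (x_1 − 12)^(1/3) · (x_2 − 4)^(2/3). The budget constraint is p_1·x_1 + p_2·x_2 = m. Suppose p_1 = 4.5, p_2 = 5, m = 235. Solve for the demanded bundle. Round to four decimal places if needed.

x_1* = 23.9259, x_2* = 25.4667

Let x_1' = x_1−12, x_2' = x_2−4. MRS = (1/2)·x_2'/x_1' = p_1/p_2.
Substituting into the budget: x_1* = 12 + 1/3·(m − 12·p_1 − 4·p_2)/p_1, and x_2* = 4 + 2/3·(…)/p_2.
Discretionary income = 235 − 12·4.5 − 4·5 = 161; x_1* = 12 + 1/3·161/4.5 = 23.9259; x_2* = 4 + 2/3·161/5 = 25.4667.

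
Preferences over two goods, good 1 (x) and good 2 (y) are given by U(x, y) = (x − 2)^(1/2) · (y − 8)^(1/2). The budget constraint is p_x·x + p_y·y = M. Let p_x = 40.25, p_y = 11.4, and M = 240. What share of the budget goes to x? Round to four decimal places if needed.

share on x = 0.4777

MRS = (y−8)/(x−2). Tangency with p_x/p_y gives y−8 = (p_x/p_y)·(x−2).
Substituting into the budget: x* = 2 + 0.5·(M − 2·p_x − 8·p_y)/p_x, and y* = 8 + 0.5·(…)/p_y.
Discretionary income = 240 − 2·40.25 − 8·11.4 = 68.3; x* = 2 + 0.5·68.3/40.25 = 2.8484; y* = 8 + 0.5·68.3/11.4 = 10.9956.
Expenditure on x: 40.25·2.8484 = 114.65; share = 0.4777.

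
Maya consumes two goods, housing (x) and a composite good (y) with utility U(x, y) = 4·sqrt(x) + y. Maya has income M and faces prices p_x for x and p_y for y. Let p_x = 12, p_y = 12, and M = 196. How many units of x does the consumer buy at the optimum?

x* = 4

Utility is quasi-linear in y; the FOC for x is 2/√x = p_x/p_y.
Solve: √x = 2·p_y/p_x, so x*(p_x,p_y) = (2·p_y/p_x)², and y* = (M − p_x·x*)/p_y.
Plugging in: x* = (2·12/12)² = 4.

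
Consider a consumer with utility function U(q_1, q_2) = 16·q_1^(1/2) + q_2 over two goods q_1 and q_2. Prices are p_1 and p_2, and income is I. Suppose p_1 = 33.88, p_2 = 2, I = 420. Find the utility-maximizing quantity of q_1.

q_1* = 0.223

Utility is quasi-linear in q_2; the FOC for q_1 is 8/√q_1 = p_1/p_2.
Solve: √q_1 = 8·p_2/p_1, so q_1*(p_1,p_2) = (8·p_2/p_1)², and q_2* = (I − p_1·q_1*)/p_2.
Plugging in: q_1* = (8·2/33.88)² = 0.223.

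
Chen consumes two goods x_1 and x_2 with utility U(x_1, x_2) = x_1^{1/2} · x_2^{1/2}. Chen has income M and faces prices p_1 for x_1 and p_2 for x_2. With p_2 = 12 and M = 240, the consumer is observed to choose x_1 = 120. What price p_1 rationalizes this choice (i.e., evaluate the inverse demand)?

MU_x_1/MU_x_2 = (0.5·x_2)/(0.5·x_1); tangency sets this equal to p_1/p_2.
Rearranging, p_2·x_2 = p_1·x_1. Substituting into the budget gives p_1·x_1·(1 + 1) = M.
Demand: x_1*(p_1,p_2,M) = 0.5·M/p_1 and x_2* = 0.5·M/p_2.
Set x_1* = 120 in the demand function and solve for p_1: p_1 = 1.

p_1 = 1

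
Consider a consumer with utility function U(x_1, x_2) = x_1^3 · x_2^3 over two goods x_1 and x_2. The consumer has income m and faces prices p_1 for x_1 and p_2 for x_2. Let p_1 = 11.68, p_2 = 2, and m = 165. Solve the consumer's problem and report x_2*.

Demand: x_1*(p_1,p_2,m) = 0.5·m/p_1 and x_2* = 0.5·m/p_2.
At p_1=11.68, p_2=2, m=165: x_2* = 0.5·165/2 = 41.25.

x_2* = 41.25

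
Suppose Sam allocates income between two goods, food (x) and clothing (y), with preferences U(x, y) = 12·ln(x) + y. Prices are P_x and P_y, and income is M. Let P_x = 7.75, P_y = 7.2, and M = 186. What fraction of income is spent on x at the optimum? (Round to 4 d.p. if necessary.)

share on x = 0.4645

At the given prices: x* = 12·7.2/7.75 = 11.1484, and y* = 13.8333.
Expenditure on x: 7.75·11.1484 = 86.4; share = 0.4645.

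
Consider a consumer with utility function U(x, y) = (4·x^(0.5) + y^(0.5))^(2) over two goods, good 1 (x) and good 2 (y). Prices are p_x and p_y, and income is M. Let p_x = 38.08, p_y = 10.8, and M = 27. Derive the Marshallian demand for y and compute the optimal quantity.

y* = 0.4514

From the CES first-order condition, 4·(y/x)^(0.5) = p_x/p_y.
Hence y/x = ((1/4)·p_x/p_y)^(1/(0.5)), i.e. raised to the 2 power.
Substitute y = (y/x)·x into the budget: x* = M/(p_x + p_y·(y/x)).
Numerically y/x = 0.77701, so x* = 27/(38.08 + 10.8·0.77701) = 0.581 and y* = 0.77701·0.581 = 0.4514.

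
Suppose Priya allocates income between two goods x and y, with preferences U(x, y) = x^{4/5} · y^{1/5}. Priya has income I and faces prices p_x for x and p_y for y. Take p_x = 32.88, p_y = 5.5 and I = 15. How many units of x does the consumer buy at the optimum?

Tangency: MRS = 4·y/x = p_x/p_y.
Rearranging, p_y·y = (1/4)·p_x·x. Substituting into the budget gives p_x·x·(1 + (1/4)) = I.
Demand: x*(p_x,p_y,I) = 0.8·I/p_x and y* = 0.2·I/p_y.
At p_x=32.88, p_y=5.5, I=15: x* = 0.8·15/32.88 = 0.365.

x* = 0.365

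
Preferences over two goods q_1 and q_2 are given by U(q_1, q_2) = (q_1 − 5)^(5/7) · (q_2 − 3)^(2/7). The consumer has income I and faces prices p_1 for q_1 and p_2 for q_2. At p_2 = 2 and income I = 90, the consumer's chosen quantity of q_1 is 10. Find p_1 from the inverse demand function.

p_1 = 7

MRS = (5/2)·(q_2−3)/(q_1−5). Tangency with p_1/p_2 gives q_2−3 = (2/5)·(p_1/p_2)·(q_1−5).
After buying the subsistence bundle (5, 3), a share 5/7 of the remaining income goes to q_1: q_1* = 5 + 5/7·(I − 5p_1 − 3p_2)/p_1.
Set q_1* = 10 in the demand function and solve for p_1: p_1 = 7.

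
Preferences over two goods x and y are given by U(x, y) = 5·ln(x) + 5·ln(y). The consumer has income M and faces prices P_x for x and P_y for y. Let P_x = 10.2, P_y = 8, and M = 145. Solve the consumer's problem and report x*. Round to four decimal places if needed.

x* = 7.1078

MU_x/MU_y = (5·y)/(5·x); tangency sets this equal to P_x/P_y.
So 5·P_y·y = 5·P_x·x; combined with the budget, a share 0.5 of income goes to x.
Demand: x*(P_x,P_y,M) = 0.5·M/P_x and y* = 0.5·M/P_y.
At P_x=10.2, P_y=8, M=145: x* = 0.5·145/10.2 = 7.1078.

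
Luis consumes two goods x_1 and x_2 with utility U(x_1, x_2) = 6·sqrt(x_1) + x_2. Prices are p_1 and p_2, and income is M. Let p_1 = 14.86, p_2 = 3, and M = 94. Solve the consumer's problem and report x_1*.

x_1* = 0.3668

MU_x_1 = 3/√x_1, MU_x_2 = 1. Tangency: 3/√x_1 = p_1/p_2.
Solve: √x_1 = 3·p_2/p_1, so x_1*(p_1,p_2) = (3·p_2/p_1)², and x_2* = (M − p_1·x_1*)/p_2.
Plugging in: x_1* = (3·3/14.86)² = 0.3668.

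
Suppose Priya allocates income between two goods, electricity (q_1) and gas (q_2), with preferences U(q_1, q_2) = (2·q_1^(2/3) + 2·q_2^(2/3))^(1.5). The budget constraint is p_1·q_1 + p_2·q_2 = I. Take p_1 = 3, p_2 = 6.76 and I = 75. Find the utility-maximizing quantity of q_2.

MU_q_1 ∝ 2·q_1^(-1/3), MU_q_2 ∝ 2·q_2^(-1/3), so MRS = (q_2/q_1)^(1/3) = p_1/p_2.
Solve for the ratio: q_2/q_1 = [p_1/p_2]^(3).
Substitute q_2 = (q_2/q_1)·q_1 into the budget: q_1* = I/(p_1 + p_2·(q_2/q_1)).
Numerically q_2/q_1 = 0.087402, so q_1* = 75/(3 + 6.76·0.087402) = 20.8865 and q_2* = 0.087402·20.8865 = 1.8255.

q_2* = 1.8255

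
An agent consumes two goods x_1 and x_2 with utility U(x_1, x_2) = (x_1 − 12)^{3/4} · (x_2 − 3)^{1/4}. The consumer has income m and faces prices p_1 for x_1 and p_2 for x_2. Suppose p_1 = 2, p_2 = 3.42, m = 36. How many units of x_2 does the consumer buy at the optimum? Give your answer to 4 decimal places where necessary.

x_2* = 3.1272

MRS = 3·(x_2−3)/(x_1−12). Tangency with p_1/p_2 gives x_2−3 = (1/3)·(p_1/p_2)·(x_1−12).
After buying the subsistence bundle (12, 3), a share 0.75 of the remaining income goes to x_1: x_1* = 12 + 0.75·(m − 12p_1 − 3p_2)/p_1.
Discretionary income = 36 − 12·2 − 3·3.42 = 1.74; x_2* = 3 + 0.25·1.74/3.42 = 3.1272.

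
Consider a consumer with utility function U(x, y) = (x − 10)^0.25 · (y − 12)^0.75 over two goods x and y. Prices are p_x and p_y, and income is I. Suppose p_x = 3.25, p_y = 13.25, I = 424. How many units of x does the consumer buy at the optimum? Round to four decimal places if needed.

MRS = (1/3)·(y−12)/(x−10). Tangency with p_x/p_y gives y−12 = 3·(p_x/p_y)·(x−10).
After buying the subsistence bundle (10, 12), a share 0.25 of the remaining income goes to x: x* = 10 + 0.25·(I − 10p_x − 12p_y)/p_x.
Discretionary income = 424 − 10·3.25 − 12·13.25 = 232.5; x* = 10 + 0.25·232.5/3.25 = 27.8846.

x* = 27.8846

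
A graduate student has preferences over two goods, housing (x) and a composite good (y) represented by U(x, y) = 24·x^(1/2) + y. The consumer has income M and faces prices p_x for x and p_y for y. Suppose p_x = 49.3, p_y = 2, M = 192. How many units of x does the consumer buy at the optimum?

x* = 0.237

Utility is quasi-linear in y; the FOC for x is 12/√x = p_x/p_y.
Thus x* = (12·p_y/p_x)² — independent of M — with the rest of income spent on y.
Plugging in: x* = (12·2/49.3)² = 0.237.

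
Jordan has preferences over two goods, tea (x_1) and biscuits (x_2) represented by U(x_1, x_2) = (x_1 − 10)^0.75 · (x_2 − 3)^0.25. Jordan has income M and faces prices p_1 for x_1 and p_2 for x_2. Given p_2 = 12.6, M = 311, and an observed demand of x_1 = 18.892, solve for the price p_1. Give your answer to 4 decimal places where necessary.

This is Cobb-Douglas in (x_1−10, x_2−3): tangency gives 0.75·p_2·(x_2−3) = 0.25·p_1·(x_1−10).
After buying the subsistence bundle (10, 3), a share 0.75 of the remaining income goes to x_1: x_1* = 10 + 0.75·(M − 10p_1 − 3p_2)/p_1.
Set x_1* = 18.892 in the demand function and solve for p_1: p_1 = 12.5.

p_1 = 12.5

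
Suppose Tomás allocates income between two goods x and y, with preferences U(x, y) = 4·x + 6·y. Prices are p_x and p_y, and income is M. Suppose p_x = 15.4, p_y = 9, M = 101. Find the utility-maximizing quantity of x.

x* = 0

Perfect substitutes: compare marginal utility per dollar. 4/p_x vs 6/p_y → 0.2597 vs 0.6667.
y gives more utility per dollar, so spend all income on y: y* = M/p_y, x* = 0.
Numerically: x* = 0, y* = 11.2222.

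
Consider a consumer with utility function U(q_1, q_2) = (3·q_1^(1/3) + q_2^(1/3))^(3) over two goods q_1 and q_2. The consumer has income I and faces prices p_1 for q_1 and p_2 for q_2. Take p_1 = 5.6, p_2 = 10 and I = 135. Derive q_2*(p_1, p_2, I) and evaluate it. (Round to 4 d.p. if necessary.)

MU_q_1 ∝ 3·q_1^(-2/3), MU_q_2 ∝ q_2^(-2/3), so MRS = 3·(q_2/q_1)^(2/3) = p_1/p_2.
Hence q_2/q_1 = ((1/3)·p_1/p_2)^(1/(2/3)), i.e. raised to the 1.5 power.
Substitute q_2 = (q_2/q_1)·q_1 into the budget: q_1* = I/(p_1 + p_2·(q_2/q_1)).
Numerically q_2/q_1 = 0.080649, so q_1* = 135/(5.6 + 10·0.080649) = 21.0724 and q_2* = 0.080649·21.0724 = 1.6995.

q_2* = 1.6995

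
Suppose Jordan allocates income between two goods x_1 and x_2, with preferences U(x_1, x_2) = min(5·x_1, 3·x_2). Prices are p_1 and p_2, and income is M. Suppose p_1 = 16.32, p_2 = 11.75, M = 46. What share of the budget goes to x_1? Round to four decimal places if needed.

share on x_1 = 0.4546

Here 3·16.32 + 5·11.75 = 107.71, giving x_1* = 1.2812 and x_2* = 2.1354.
Expenditure on x_1: 16.32·1.2812 = 20.9095; share = 0.4546.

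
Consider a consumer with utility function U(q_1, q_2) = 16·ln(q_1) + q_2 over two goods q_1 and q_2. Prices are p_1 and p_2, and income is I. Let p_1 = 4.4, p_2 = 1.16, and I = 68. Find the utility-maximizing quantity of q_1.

q_1* = 4.2182

At the given prices: q_1* = 16·1.16/4.4 = 4.2182.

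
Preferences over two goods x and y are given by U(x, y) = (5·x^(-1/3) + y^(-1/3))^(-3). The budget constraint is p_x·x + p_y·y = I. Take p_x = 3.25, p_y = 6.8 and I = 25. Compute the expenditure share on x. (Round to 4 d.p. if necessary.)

share on x = 0.7355

With the ratio pinned down, the budget gives x* = I/(p_x + p_y·(y/x)) and y* = (y/x)·x*.
Numerically y/x = 0.171911, so x* = 25/(3.25 + 6.8·0.171911) = 5.6574 and y* = 0.171911·5.6574 = 0.9726.
Expenditure on x: 3.25·5.6574 = 18.3865; share = 0.7355.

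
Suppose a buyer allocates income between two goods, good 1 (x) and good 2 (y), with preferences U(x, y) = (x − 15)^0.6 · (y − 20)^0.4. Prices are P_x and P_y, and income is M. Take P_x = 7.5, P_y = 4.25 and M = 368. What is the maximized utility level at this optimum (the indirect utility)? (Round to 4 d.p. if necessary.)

V = 14.5562

This is Cobb-Douglas in (x−15, y−20): tangency gives 0.6·P_y·(y−20) = 0.4·P_x·(x−15).
Substituting into the budget: x* = 15 + 0.6·(M − 15·P_x − 20·P_y)/P_x, and y* = 20 + 0.4·(…)/P_y.
Discretionary income = 368 − 15·7.5 − 20·4.25 = 170.5; x* = 15 + 0.6·170.5/7.5 = 28.64; y* = 20 + 0.4·170.5/4.25 = 36.0471.
Utility at the optimum: U(28.64, 36.0471) = 14.5562.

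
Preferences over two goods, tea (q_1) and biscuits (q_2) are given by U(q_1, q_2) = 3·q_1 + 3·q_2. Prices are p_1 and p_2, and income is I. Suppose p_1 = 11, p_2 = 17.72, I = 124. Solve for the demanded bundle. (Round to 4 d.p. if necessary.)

q_1* = 11.2727, q_2* = 0

q_1 gives more utility per dollar, so spend all income on q_1: q_1* = I/p_1, q_2* = 0.
Numerically: q_1* = 11.2727, q_2* = 0.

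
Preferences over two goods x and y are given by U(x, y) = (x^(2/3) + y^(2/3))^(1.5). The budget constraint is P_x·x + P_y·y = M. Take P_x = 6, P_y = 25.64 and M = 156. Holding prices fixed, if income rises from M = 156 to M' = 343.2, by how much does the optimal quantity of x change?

With the ratio pinned down, the budget gives x* = M/(P_x + P_y·(y/x)) and y* = (y/x)·x*.
Numerically y/x = 0.012814, so x* = 156/(6 + 25.64·0.012814) = 24.6501.
At M' = 343.2: x* = 54.2303. Change: 54.2303 − 24.6501 = 29.5802.

Δx* = 29.5802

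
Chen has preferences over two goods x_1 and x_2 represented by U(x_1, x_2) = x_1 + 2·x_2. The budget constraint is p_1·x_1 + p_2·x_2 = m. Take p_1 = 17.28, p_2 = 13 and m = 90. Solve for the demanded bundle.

Linear utility — the consumer picks whichever good has higher MU/price: 1/17.28 = 0.0579 vs 2/13 = 0.1538.
x_2 gives more utility per dollar, so spend all income on x_2: x_2* = m/p_2, x_1* = 0.
Numerically: x_1* = 0, x_2* = 6.9231.

x_1* = 0, x_2* = 6.9231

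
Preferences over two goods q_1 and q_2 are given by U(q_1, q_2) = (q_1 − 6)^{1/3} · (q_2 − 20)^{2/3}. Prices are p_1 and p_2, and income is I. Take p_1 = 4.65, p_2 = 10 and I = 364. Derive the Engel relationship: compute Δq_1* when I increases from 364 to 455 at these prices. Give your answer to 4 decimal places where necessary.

Δq_1* = 6.5233

This is Cobb-Douglas in (q_1−6, q_2−20): tangency gives 1/3·p_2·(q_2−20) = 2/3·p_1·(q_1−6).
Substituting into the budget: q_1* = 6 + 1/3·(I − 6·p_1 − 20·p_2)/p_1, and q_2* = 20 + 2/3·(…)/p_2.
Discretionary income = 364 − 6·4.65 − 20·10 = 136.1; q_1* = 6 + 1/3·136.1/4.65 = 15.7563.
At I' = 455: q_1* = 22.2796. Change: 22.2796 − 15.7563 = 6.5233.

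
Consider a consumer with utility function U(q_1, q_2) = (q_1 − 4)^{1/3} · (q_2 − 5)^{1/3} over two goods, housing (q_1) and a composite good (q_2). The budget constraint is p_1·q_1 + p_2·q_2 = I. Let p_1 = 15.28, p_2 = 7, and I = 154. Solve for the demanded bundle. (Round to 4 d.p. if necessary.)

q_1* = 5.894, q_2* = 9.1343

MRS = (q_2−5)/(q_1−4). Tangency with p_1/p_2 gives q_2−5 = (p_1/p_2)·(q_1−4).
Substituting into the budget: q_1* = 4 + 0.5·(I − 4·p_1 − 5·p_2)/p_1, and q_2* = 5 + 0.5·(…)/p_2.
Discretionary income = 154 − 4·15.28 − 5·7 = 57.88; q_1* = 4 + 0.5·57.88/15.28 = 5.894; q_2* = 5 + 0.5·57.88/7 = 9.1343.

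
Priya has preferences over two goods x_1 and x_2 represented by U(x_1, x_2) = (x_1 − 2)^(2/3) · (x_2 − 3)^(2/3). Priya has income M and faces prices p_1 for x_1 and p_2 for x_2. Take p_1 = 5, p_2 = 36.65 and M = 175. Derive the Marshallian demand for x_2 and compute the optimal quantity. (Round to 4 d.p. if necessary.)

x_2* = 3.751

This is Cobb-Douglas in (x_1−2, x_2−3): tangency gives 2/3·p_2·(x_2−3) = 2/3·p_1·(x_1−2).
After buying the subsistence bundle (2, 3), a share 0.5 of the remaining income goes to x_1: x_1* = 2 + 0.5·(M − 2p_1 − 3p_2)/p_1.
Discretionary income = 175 − 2·5 − 3·36.65 = 55.05; x_2* = 3 + 0.5·55.05/36.65 = 3.751.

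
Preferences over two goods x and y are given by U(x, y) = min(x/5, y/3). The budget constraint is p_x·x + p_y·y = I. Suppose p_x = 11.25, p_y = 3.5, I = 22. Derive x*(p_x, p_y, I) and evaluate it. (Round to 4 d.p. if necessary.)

Leontief preferences: the optimum is at the kink where x/5 = y/3, i.e. y = (3/5)·x.
Budget: p_x·x + p_y·(3/5)·x = I, so (5·p_x + 3·p_y)·x = 5·I.
Demand: x*(p_x,p_y,I) = 5·I/(5·p_x + 3·p_y), y* = 3·I/(5·p_x + 3·p_y).
Here 5·11.25 + 3·3.5 = 66.75, giving x* = 1.6479.

x* = 1.6479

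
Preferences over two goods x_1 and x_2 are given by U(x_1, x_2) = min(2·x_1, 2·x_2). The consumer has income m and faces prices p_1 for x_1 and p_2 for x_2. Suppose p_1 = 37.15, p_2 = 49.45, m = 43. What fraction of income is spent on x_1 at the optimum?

With perfect complements, no substitution: consume in ratio x_1:x_2 = 2:2.
Budget: p_1·x_1 + p_2·x_1 = m, so (2·p_1 + 2·p_2)·x_1 = 2·m.
Demand: x_1*(p_1,p_2,m) = 2·m/(2·p_1 + 2·p_2), x_2* = 2·m/(2·p_1 + 2·p_2).
Here 2·37.15 + 2·49.45 = 173.2, giving x_1* = 0.4965 and x_2* = 0.4965.
Expenditure on x_1: 37.15·0.4965 = 18.4463; share = 0.429.

share on x_1 = 0.429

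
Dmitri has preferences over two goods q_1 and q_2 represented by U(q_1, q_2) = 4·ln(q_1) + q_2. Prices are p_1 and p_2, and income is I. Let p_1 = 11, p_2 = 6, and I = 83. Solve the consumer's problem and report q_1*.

At the given prices: q_1* = 4·6/11 = 2.1818.

q_1* = 2.1818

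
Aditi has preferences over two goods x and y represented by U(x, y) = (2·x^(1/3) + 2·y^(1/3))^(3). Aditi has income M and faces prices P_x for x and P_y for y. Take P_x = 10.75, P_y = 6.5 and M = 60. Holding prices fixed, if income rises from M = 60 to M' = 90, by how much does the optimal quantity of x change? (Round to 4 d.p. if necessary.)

Δx* = 1.2208

From the CES first-order condition, (y/x)^(2/3) = P_x/P_y.
Solve for the ratio: y/x = [P_x/P_y]^(1.5).
Substitute y = (y/x)·x into the budget: x* = M/(P_x + P_y·(y/x)).
Numerically y/x = 2.126878, so x* = 60/(10.75 + 6.5·2.126878) = 2.4415.
At M' = 90: x* = 3.6623. Change: 3.6623 − 2.4415 = 1.2208.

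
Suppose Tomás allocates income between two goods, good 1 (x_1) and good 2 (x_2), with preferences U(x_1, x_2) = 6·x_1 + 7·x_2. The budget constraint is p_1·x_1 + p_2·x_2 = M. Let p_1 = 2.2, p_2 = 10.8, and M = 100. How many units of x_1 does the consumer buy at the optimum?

x_1* = 45.4545

Linear utility — the consumer picks whichever good has higher MU/price: 6/2.2 = 2.7273 vs 7/10.8 = 0.6481.
x_1 gives more utility per dollar, so spend all income on x_1: x_1* = M/p_1, x_2* = 0.
Numerically: x_1* = 45.4545, x_2* = 0.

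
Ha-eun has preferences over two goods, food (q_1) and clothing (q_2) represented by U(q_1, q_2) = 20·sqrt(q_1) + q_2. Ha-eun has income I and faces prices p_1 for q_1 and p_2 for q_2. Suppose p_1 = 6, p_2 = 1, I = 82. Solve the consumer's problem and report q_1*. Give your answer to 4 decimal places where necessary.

q_1* = 2.7778

MU_q_1 = 10/√q_1, MU_q_2 = 1. Tangency: 10/√q_1 = p_1/p_2.
Thus q_1* = (10·p_2/p_1)² — independent of I — with the rest of income spent on q_2.
Plugging in: q_1* = (10·1/6)² = 2.7778.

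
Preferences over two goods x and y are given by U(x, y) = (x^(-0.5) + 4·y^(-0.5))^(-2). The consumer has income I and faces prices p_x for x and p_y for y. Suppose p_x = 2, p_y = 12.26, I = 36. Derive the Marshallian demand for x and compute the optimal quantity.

x* = 3.2076

From the CES first-order condition, (1/4)·(y/x)^(1.5) = p_x/p_y.
Hence y/x = (4·p_x/p_y)^(1/(1.5)), i.e. raised to the 2/3 power.
With the ratio pinned down, the budget gives x* = I/(p_x + p_y·(y/x)) and y* = (y/x)·x*.
Numerically y/x = 0.752315, so x* = 36/(2 + 12.26·0.752315) = 3.2076.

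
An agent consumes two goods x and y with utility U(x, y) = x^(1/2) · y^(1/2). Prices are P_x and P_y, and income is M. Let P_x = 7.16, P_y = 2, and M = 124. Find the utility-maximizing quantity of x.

MU_x/MU_y = (0.5·y)/(0.5·x); tangency sets this equal to P_x/P_y.
So 0.5·P_y·y = 0.5·P_x·x; combined with the budget, a share 0.5 of income goes to x.
Demand: x*(P_x,P_y,M) = 0.5·M/P_x and y* = 0.5·M/P_y.
At P_x=7.16, P_y=2, M=124: x* = 0.5·124/7.16 = 8.6592.

x* = 8.6592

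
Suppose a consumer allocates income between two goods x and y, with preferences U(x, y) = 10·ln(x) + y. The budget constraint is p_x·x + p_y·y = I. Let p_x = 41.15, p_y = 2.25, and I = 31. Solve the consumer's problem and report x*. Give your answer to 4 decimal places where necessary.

Set MRS = p_x/p_y: (10/x)/1 = p_x/p_y.
So x*(p_x,p_y) = 10·p_y/p_x, independent of income; and y* = (I − 10·p_y)/p_y.
At the given prices: x* = 10·2.25/41.15 = 0.5468.

x* = 0.5468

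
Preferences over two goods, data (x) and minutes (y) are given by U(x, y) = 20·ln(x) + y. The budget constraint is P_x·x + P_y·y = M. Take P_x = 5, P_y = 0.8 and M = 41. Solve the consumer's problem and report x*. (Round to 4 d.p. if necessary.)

MU_x = 20/x, MU_y = 1. Tangency: 20/x = P_x/P_y.
So x*(P_x,P_y) = 20·P_y/P_x, independent of income; and y* = (M − 20·P_y)/P_y.
At the given prices: x* = 20·0.8/5 = 3.2.

x* = 3.2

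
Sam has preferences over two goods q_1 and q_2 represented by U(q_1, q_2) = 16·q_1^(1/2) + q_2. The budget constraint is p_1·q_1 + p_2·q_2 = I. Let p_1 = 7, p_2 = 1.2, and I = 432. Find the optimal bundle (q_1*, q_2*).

q_1* = 1.8808, q_2* = 349.0286

Thus q_1* = (8·p_2/p_1)² — independent of I — with the rest of income spent on q_2.
Plugging in: q_1* = (8·1.2/7)² = 1.8808, q_2* = 349.0286.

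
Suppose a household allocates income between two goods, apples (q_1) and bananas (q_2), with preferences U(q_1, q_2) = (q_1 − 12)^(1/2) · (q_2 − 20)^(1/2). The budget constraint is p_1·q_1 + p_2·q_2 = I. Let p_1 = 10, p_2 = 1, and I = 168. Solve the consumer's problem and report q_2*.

q_2* = 34

Let q_1' = q_1−12, q_2' = q_2−20. MRS = q_2'/q_1' = p_1/p_2.
After buying the subsistence bundle (12, 20), a share 0.5 of the remaining income goes to q_1: q_1* = 12 + 0.5·(I − 12p_1 − 20p_2)/p_1.
Discretionary income = 168 − 12·10 − 20·1 = 28; q_2* = 20 + 0.5·28/1 = 34.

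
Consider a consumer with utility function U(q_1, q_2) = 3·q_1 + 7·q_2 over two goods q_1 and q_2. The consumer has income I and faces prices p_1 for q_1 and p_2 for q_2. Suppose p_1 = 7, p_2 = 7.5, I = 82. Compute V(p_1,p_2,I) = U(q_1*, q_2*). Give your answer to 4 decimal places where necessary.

V = 76.5333

Linear utility — the consumer picks whichever good has higher MU/price: 3/7 = 0.4286 vs 7/7.5 = 0.9333.
q_2 gives more utility per dollar, so spend all income on q_2: q_2* = I/p_2, q_1* = 0.
Numerically: q_1* = 0, q_2* = 10.9333.
Utility at the optimum: U(0, 10.9333) = 76.5333.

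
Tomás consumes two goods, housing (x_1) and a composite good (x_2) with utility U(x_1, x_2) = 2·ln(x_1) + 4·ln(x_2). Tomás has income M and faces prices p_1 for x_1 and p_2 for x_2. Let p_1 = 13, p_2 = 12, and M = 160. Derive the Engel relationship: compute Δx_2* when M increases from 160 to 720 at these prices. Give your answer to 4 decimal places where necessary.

Δx_2* = 31.1111

The MRS is (1/2)·x_2/x_1. Set MRS = p_1/p_2.
Rearranging, p_2·x_2 = 2·p_1·x_1. Substituting into the budget gives p_1·x_1·(1 + 2) = M.
Demand: x_1*(p_1,p_2,M) = 1/3·M/p_1 and x_2* = 2/3·M/p_2.
At p_1=13, p_2=12, M=160: x_2* = 2/3·160/12 = 8.8889.
At M' = 720: x_2* = 40. Change: 40 − 8.8889 = 31.1111.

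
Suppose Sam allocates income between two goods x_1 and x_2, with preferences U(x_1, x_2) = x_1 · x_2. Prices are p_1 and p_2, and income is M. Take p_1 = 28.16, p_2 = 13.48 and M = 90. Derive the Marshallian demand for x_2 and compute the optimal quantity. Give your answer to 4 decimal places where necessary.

At p_1=28.16, p_2=13.48, M=90: x_2* = 0.5·90/13.48 = 3.3383.

x_2* = 3.3383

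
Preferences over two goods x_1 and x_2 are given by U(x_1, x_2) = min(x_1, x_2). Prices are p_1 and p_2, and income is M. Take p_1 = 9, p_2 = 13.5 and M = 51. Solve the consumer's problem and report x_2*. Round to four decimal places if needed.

x_2* = 2.2667

Demand: x_1*(p_1,p_2,M) = M/(p_1 + p_2), x_2* = M/(p_1 + p_2).
Here 9 + 13.5 = 22.5, giving x_2* = 2.2667.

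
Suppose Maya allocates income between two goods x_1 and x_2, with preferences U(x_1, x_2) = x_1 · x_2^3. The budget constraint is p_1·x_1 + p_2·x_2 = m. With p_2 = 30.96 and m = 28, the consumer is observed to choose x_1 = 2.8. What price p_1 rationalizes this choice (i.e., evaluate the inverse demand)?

Tangency: MRS = (1/3)·x_2/x_1 = p_1/p_2.
So p_2·x_2 = 3·p_1·x_1; combined with the budget, a share 0.25 of income goes to x_1.
Demand: x_1*(p_1,p_2,m) = 0.25·m/p_1 and x_2* = 0.75·m/p_2.
Set x_1* = 2.8 in the demand function and solve for p_1: p_1 = 2.5.

p_1 = 2.5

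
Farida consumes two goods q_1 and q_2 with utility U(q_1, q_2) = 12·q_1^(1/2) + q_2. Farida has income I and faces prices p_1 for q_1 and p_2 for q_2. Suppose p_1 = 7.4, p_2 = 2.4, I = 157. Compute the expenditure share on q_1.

Thus q_1* = (6·p_2/p_1)² — independent of I — with the rest of income spent on q_2.
Plugging in: q_1* = (6·2.4/7.4)² = 3.7867, q_2* = 53.741.
Expenditure on q_1: 7.4·3.7867 = 28.0216; share = 0.1785.

share on q_1 = 0.1785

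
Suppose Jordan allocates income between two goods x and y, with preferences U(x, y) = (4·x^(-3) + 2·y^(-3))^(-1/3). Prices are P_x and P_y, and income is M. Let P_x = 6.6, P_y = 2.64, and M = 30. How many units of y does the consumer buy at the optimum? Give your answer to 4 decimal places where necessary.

MRS = MU_x/MU_y = 2·(y/x)^(4). Set equal to P_x/P_y.
Hence y/x = ((1/2)·P_x/P_y)^(1/(4)), i.e. raised to the 0.25 power.
Substitute y = (y/x)·x into the budget: x* = M/(P_x + P_y·(y/x)).
Numerically y/x = 1.057371, so x* = 30/(6.6 + 2.64·1.057371) = 3.1944 and y* = 1.057371·3.1944 = 3.3777.

y* = 3.3777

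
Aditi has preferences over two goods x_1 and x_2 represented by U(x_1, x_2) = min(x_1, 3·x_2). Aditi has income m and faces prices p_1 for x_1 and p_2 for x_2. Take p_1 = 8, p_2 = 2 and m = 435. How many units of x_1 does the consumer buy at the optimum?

x_1* = 50.1923

Leontief preferences: the optimum is at the kink where x_1/3 = x_2/1, i.e. x_2 = (1/3)·x_1.
Budget: p_1·x_1 + p_2·(1/3)·x_1 = m, so (3·p_1 + p_2)·x_1 = 3·m.
Demand: x_1*(p_1,p_2,m) = 3·m/(3·p_1 + p_2), x_2* = m/(3·p_1 + p_2).
Here 3·8 + 2 = 26, giving x_1* = 50.1923.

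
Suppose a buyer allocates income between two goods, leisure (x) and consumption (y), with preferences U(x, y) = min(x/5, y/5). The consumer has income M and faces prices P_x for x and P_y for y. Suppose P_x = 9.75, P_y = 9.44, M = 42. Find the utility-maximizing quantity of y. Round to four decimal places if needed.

With perfect complements, no substitution: consume in ratio x:y = 5:5.
Budget: P_x·x + P_y·x = M, so (5·P_x + 5·P_y)·x = 5·M.
Demand: x*(P_x,P_y,M) = 5·M/(5·P_x + 5·P_y), y* = 5·M/(5·P_x + 5·P_y).
Here 5·9.75 + 5·9.44 = 95.95, giving y* = 2.1886.

y* = 2.1886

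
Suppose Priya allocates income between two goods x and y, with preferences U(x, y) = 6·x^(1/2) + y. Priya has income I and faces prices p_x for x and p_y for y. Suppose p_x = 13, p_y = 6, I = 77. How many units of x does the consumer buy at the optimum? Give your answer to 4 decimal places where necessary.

Set MRS = p_x/p_y: 3·x^(−1/2) = p_x/p_y.
Thus x* = (3·p_y/p_x)² — independent of I — with the rest of income spent on y.
Plugging in: x* = (3·6/13)² = 1.9172.

x* = 1.9172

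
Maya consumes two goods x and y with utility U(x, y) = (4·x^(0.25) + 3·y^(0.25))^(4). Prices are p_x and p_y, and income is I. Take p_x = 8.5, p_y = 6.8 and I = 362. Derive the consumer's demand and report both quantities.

x* = 24.5602, y* = 22.5351

MRS = MU_x/MU_y = (4/3)·(y/x)^(0.75). Set equal to p_x/p_y.
Solve for the ratio: y/x = [(3/4)·p_x/p_y]^(4/3).
Substitute y = (y/x)·x into the budget: x* = I/(p_x + p_y·(y/x)).
Numerically y/x = 0.917547, so x* = 362/(8.5 + 6.8·0.917547) = 24.5602 and y* = 0.917547·24.5602 = 22.5351.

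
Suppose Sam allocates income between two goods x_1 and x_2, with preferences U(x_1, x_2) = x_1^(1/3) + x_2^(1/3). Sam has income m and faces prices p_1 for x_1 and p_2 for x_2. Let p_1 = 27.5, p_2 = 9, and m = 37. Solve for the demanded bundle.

x_1* = 0.4896, x_2* = 2.6151

MRS = MU_x_1/MU_x_2 = (x_2/x_1)^(2/3). Set equal to p_1/p_2.
Hence x_2/x_1 = (p_1/p_2)^(1/(2/3)), i.e. raised to the 1.5 power.
Substitute x_2 = (x_2/x_1)·x_1 into the budget: x_1* = m/(p_1 + p_2·(x_2/x_1)).
Numerically x_2/x_1 = 5.341156, so x_1* = 37/(27.5 + 9·5.341156) = 0.4896 and x_2* = 5.341156·0.4896 = 2.6151.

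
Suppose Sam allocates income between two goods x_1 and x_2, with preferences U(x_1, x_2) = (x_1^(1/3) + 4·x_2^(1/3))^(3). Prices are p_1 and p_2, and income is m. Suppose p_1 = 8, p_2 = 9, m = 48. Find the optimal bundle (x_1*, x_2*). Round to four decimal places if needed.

x_1* = 0.7024, x_2* = 4.709

With the ratio pinned down, the budget gives x_1* = m/(p_1 + p_2·(x_2/x_1)) and x_2* = (x_2/x_1)·x_1*.
Numerically x_2/x_1 = 6.70442, so x_1* = 48/(8 + 9·6.70442) = 0.7024 and x_2* = 6.70442·0.7024 = 4.709.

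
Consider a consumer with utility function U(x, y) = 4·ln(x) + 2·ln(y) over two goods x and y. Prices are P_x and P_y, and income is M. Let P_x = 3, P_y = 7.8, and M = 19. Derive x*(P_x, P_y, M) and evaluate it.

The MRS is 2·y/x. Set MRS = P_x/P_y.
Rearranging, P_y·y = (1/2)·P_x·x. Substituting into the budget gives P_x·x·(1 + (1/2)) = M.
Demand: x*(P_x,P_y,M) = 2/3·M/P_x and y* = 1/3·M/P_y.
At P_x=3, P_y=7.8, M=19: x* = 2/3·19/3 = 4.2222.

x* = 4.2222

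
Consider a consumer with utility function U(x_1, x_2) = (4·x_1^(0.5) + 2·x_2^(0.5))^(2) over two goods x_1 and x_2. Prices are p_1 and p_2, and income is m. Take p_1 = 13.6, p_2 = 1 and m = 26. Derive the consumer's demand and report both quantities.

x_1* = 0.4345, x_2* = 20.0909

MRS = MU_x_1/MU_x_2 = 2·(x_2/x_1)^(0.5). Set equal to p_1/p_2.
Solve for the ratio: x_2/x_1 = [(1/2)·p_1/p_2]^(2).
Substitute x_2 = (x_2/x_1)·x_1 into the budget: x_1* = m/(p_1 + p_2·(x_2/x_1)).
Numerically x_2/x_1 = 46.24, so x_1* = 26/(13.6 + 1·46.24) = 0.4345 and x_2* = 46.24·0.4345 = 20.0909.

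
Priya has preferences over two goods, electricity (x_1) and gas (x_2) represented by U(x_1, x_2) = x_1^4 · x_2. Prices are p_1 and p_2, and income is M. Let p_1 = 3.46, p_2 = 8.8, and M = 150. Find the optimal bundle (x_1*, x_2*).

MU_x_1/MU_x_2 = (4·x_2)/(x_1); tangency sets this equal to p_1/p_2.
So 4·p_2·x_2 = p_1·x_1; combined with the budget, a share 0.8 of income goes to x_1.
Demand: x_1*(p_1,p_2,M) = 0.8·M/p_1 and x_2* = 0.2·M/p_2.
At p_1=3.46, p_2=8.8, M=150: x_1* = 0.8·150/3.46 = 34.6821, x_2* = 3.4091.

x_1* = 34.6821, x_2* = 3.4091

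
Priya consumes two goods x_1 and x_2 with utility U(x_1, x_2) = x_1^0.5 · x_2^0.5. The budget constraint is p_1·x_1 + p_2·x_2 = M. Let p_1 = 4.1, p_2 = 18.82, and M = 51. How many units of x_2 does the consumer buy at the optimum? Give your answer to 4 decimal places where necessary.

Demand: x_1*(p_1,p_2,M) = 0.5·M/p_1 and x_2* = 0.5·M/p_2.
At p_1=4.1, p_2=18.82, M=51: x_2* = 0.5·51/18.82 = 1.3549.

x_2* = 1.3549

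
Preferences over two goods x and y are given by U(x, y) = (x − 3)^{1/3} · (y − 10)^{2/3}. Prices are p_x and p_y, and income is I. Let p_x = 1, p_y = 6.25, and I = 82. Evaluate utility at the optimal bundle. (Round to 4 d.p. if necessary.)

V = 2.5731

MRS = (1/2)·(y−10)/(x−3). Tangency with p_x/p_y gives y−10 = 2·(p_x/p_y)·(x−3).
Substituting into the budget: x* = 3 + 1/3·(I − 3·p_x − 10·p_y)/p_x, and y* = 10 + 2/3·(…)/p_y.
Discretionary income = 82 − 3·1 − 10·6.25 = 16.5; x* = 3 + 1/3·16.5/1 = 8.5; y* = 10 + 2/3·16.5/6.25 = 11.76.
Utility at the optimum: U(8.5, 11.76) = 2.5731.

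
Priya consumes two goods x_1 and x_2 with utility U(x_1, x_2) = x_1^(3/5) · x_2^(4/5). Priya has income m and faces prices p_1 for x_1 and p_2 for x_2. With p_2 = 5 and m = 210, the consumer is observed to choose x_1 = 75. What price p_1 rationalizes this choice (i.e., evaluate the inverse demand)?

MU_x_1/MU_x_2 = (0.6·x_2)/(0.8·x_1); tangency sets this equal to p_1/p_2.
So 0.6·p_2·x_2 = 0.8·p_1·x_1; combined with the budget, a share 3/7 of income goes to x_1.
Demand: x_1*(p_1,p_2,m) = 3/7·m/p_1 and x_2* = 4/7·m/p_2.
Set x_1* = 75 in the demand function and solve for p_1: p_1 = 1.2.

p_1 = 1.2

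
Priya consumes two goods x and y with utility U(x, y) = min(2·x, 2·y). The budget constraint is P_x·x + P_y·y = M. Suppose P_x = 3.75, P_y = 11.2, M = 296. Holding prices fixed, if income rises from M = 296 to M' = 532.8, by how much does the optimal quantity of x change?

Δx* = 15.8395

With perfect complements, no substitution: consume in ratio x:y = 2:2.
Budget: P_x·x + P_y·x = M, so (2·P_x + 2·P_y)·x = 2·M.
Demand: x*(P_x,P_y,M) = 2·M/(2·P_x + 2·P_y), y* = 2·M/(2·P_x + 2·P_y).
Here 2·3.75 + 2·11.2 = 29.9, giving x* = 19.7993.
At M' = 532.8: x* = 35.6388. Change: 35.6388 − 19.7993 = 15.8395.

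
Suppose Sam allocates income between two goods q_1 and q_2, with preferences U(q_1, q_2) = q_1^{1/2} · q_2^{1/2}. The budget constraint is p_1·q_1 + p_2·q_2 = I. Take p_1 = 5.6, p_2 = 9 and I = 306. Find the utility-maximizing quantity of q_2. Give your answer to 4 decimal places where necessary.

The MRS is q_2/q_1. Set MRS = p_1/p_2.
Rearranging, p_2·q_2 = p_1·q_1. Substituting into the budget gives p_1·q_1·(1 + 1) = I.
Demand: q_1*(p_1,p_2,I) = 0.5·I/p_1 and q_2* = 0.5·I/p_2.
At p_1=5.6, p_2=9, I=306: q_2* = 0.5·306/9 = 17.

q_2* = 17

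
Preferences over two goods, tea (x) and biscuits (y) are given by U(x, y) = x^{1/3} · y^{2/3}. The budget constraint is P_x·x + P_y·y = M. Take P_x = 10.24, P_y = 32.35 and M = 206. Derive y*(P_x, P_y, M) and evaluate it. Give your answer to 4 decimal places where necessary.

y* = 4.2452

The MRS is (1/2)·y/x. Set MRS = P_x/P_y.
So 1/3·P_y·y = 2/3·P_x·x; combined with the budget, a share 1/3 of income goes to x.
Demand: x*(P_x,P_y,M) = 1/3·M/P_x and y* = 2/3·M/P_y.
At P_x=10.24, P_y=32.35, M=206: y* = 2/3·206/32.35 = 4.2452.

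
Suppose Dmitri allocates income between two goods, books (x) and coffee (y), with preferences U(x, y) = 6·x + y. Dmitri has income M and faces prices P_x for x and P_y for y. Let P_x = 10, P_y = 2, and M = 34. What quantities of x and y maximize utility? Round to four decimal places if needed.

x* = 3.4, y* = 0

Linear utility — the consumer picks whichever good has higher MU/price: 6/10 = 0.6 vs 1/2 = 0.5.
x gives more utility per dollar, so spend all income on x: x* = M/P_x, y* = 0.
Numerically: x* = 3.4, y* = 0.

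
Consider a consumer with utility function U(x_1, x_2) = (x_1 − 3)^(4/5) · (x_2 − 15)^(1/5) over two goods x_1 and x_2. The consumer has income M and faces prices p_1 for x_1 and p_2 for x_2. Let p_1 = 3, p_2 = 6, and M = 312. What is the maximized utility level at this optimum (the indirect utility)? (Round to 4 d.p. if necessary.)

This is Cobb-Douglas in (x_1−3, x_2−15): tangency gives 0.8·p_2·(x_2−15) = 0.2·p_1·(x_1−3).
After buying the subsistence bundle (3, 15), a share 0.8 of the remaining income goes to x_1: x_1* = 3 + 0.8·(M − 3p_1 − 15p_2)/p_1.
Discretionary income = 312 − 3·3 − 15·6 = 213; x_1* = 3 + 0.8·213/3 = 59.8; x_2* = 15 + 0.2·213/6 = 22.1.
Utility at the optimum: U(59.8, 22.1) = 37.474.

V = 37.474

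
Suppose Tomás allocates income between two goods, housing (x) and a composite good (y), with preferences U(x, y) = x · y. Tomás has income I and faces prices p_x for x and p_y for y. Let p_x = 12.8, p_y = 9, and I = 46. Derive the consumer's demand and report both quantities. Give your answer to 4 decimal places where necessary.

Demand: x*(p_x,p_y,I) = 0.5·I/p_x and y* = 0.5·I/p_y.
At p_x=12.8, p_y=9, I=46: x* = 0.5·46/12.8 = 1.7969, y* = 2.5556.

x* = 1.7969, y* = 2.5556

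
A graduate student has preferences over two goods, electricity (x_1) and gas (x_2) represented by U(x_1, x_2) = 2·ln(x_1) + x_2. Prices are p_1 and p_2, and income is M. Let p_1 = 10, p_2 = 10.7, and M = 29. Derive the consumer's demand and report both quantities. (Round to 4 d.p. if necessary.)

MU_x_1 = 2/x_1, MU_x_2 = 1. Tangency: 2/x_1 = p_1/p_2.
So x_1*(p_1,p_2) = 2·p_2/p_1, independent of income; and x_2* = (M − 2·p_2)/p_2.
At the given prices: x_1* = 2·10.7/10 = 2.14, and x_2* = 0.7103.

x_1* = 2.14, x_2* = 0.7103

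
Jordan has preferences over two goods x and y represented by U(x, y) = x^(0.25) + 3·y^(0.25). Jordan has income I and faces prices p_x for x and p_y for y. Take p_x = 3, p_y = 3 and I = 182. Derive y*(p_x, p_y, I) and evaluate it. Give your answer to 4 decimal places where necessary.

y* = 49.2776

MU_x ∝ x^(-0.75), MU_y ∝ 3·y^(-0.75), so MRS = (1/3)·(y/x)^(0.75) = p_x/p_y.
Hence y/x = (3·p_x/p_y)^(1/(0.75)), i.e. raised to the 4/3 power.
Substitute y = (y/x)·x into the budget: x* = I/(p_x + p_y·(y/x)).
Numerically y/x = 4.326749, so x* = 182/(3 + 3·4.326749) = 11.3891 and y* = 4.326749·11.3891 = 49.2776.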